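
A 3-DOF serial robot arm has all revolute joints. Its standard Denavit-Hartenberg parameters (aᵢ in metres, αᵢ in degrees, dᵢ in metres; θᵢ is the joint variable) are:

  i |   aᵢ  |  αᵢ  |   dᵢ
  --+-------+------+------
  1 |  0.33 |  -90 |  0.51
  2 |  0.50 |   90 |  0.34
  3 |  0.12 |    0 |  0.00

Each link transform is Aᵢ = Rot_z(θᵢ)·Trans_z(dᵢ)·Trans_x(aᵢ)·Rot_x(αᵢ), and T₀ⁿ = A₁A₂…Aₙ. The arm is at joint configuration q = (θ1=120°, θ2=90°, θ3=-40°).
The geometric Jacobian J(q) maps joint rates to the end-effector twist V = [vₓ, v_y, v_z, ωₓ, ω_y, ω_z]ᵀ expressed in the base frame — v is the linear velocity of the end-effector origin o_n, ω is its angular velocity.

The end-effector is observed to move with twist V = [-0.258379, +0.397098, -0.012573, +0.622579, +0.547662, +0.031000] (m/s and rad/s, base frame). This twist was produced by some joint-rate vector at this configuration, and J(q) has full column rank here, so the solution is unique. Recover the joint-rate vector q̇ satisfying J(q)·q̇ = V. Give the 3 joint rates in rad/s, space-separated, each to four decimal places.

0.0310 -0.8130 0.1630

o_n = [-0.3926, 0.1544, -0.0819]
J₁: ẑ×o_n = [-0.1544, -0.3926, 0.0000], ω = ẑ
J2: z=[-0.8660, -0.5000, 0.0000] o=[-0.1650, 0.2858, 0.5100] → [0.2960, -0.5126, -0.0000, -0.8660, -0.5000, 0.0000]
J3: z=[-0.5000, 0.8660, 0.0000] o=[-0.4594, 0.1158, 0.0100] → [-0.0796, -0.0460, -0.0771, -0.5000, 0.8660, 0.0000]
q̇ = J⁺·V = [0.0310, -0.8130, 0.1630]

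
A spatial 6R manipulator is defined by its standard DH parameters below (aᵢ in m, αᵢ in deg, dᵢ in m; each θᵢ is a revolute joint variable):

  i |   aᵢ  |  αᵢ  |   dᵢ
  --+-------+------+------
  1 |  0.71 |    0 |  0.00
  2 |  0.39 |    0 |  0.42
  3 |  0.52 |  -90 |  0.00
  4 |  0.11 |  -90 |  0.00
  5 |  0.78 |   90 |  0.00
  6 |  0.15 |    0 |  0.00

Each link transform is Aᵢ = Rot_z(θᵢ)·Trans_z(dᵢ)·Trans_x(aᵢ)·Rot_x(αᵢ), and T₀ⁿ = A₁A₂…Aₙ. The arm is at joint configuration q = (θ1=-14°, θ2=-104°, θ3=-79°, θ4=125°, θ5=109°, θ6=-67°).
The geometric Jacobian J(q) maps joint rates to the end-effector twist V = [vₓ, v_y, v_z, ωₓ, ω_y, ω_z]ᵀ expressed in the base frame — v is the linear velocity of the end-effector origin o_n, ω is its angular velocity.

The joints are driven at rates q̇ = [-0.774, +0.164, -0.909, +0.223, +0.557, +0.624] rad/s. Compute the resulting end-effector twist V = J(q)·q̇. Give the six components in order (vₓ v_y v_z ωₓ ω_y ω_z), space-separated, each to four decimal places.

0.8703 0.2878 0.3597 0.7542 -0.2513 -1.6828

o_n = [0.0428, 0.4546, 0.4743]
J₁: ẑ×o_n = [-0.4546, 0.0428, 0.0000], ω = ẑ
J2: z=[0.0000, 0.0000, 1.0000] o=[0.6889, -0.1718, 0.0000] → [-0.6264, -0.6461, 0.0000, 0.0000, 0.0000, 1.0000]
J3: z=[0.0000, 0.0000, 1.0000] o=[0.5058, -0.5161, 0.4200] → [-0.9707, -0.4630, 0.0000, 0.0000, 0.0000, 1.0000]
J4: z=[-0.2924, -0.9563, 0.0000] o=[0.0085, -0.3641, 0.4200] → [-0.0520, 0.0159, -0.2066, -0.2924, -0.9563, 0.0000]
J5: z=[0.7834, -0.2395, 0.5736] o=[0.0689, -0.3825, 0.3299] → [-0.5148, -0.1281, 0.6495, 0.7834, -0.2395, 0.5736]
J6: z=[0.6138, 0.1528, -0.7745] o=[0.1452, 0.3653, 0.5379] → [0.0594, 0.1184, 0.0704, 0.6138, 0.1528, -0.7745]
V = J·q̇ = [0.8703, 0.2878, 0.3597, 0.7542, -0.2513, -1.6828]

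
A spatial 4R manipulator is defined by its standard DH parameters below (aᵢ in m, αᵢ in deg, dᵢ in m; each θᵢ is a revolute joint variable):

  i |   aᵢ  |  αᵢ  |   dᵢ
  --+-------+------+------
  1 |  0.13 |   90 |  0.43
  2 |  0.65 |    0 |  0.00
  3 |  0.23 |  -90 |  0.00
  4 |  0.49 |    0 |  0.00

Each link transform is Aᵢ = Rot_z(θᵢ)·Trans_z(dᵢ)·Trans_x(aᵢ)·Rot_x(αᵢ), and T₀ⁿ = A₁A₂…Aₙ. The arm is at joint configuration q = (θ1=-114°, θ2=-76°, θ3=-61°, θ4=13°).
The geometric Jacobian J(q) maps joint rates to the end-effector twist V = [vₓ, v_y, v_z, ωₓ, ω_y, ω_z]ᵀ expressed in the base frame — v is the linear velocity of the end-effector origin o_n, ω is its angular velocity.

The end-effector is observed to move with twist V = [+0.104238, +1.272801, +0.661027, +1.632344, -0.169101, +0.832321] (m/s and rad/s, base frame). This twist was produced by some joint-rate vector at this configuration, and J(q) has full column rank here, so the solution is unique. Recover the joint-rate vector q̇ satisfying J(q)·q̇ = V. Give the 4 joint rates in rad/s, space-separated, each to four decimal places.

0.2860 -0.5720 -0.9880 -0.7470

o_n = [0.1943, 0.1654, -0.6832]
J₁: ẑ×o_n = [-0.1654, 0.1943, 0.0000], ω = ẑ
J2: z=[-0.9135, 0.4067, 0.0000] o=[-0.0529, -0.1188, 0.4300] → [-0.4528, -1.0169, -0.3601, -0.9135, 0.4067, 0.0000]
J3: z=[-0.9135, 0.4067, 0.0000] o=[-0.1168, -0.2624, -0.2007] → [-0.1962, -0.4408, -0.5174, -0.9135, 0.4067, 0.0000]
J4: z=[-0.2774, -0.6230, -0.7314] o=[-0.0484, -0.1087, -0.3576] → [0.4034, -0.2678, 0.0752, -0.2774, -0.6230, -0.7314]
q̇ = J⁺·V = [0.2860, -0.5720, -0.9880, -0.7470]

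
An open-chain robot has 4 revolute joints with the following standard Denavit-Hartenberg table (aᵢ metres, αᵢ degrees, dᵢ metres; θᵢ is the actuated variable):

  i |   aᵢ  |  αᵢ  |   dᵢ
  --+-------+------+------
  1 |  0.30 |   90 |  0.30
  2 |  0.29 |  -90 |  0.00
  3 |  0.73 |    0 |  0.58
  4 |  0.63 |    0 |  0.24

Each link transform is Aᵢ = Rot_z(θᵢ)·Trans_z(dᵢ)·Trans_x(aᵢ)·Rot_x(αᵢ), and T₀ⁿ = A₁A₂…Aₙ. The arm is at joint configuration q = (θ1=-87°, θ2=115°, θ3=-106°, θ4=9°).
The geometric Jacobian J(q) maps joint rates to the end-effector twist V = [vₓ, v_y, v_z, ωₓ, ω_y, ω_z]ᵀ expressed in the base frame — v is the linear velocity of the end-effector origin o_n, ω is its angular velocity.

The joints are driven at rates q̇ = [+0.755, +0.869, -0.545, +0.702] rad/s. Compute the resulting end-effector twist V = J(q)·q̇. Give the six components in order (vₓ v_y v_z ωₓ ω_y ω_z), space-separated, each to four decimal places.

-0.1665 -1.4244 -0.9079 -0.8753 0.0966 0.6886

o_n = [-1.3487, 0.3782, -0.0357]
J₁: ẑ×o_n = [-0.3782, -1.3487, 0.0000], ω = ẑ
J2: z=[-0.9986, -0.0523, 0.0000] o=[0.0157, -0.2996, 0.3000] → [0.0176, -0.3352, -0.7482, -0.9986, -0.0523, 0.0000]
J3: z=[-0.0474, 0.9051, -0.4226] o=[0.0093, -0.1772, 0.5628] → [-0.3070, 0.5455, 1.2027, -0.0474, 0.9051, -0.4226]
J4: z=[-0.0474, 0.9051, -0.4226] o=[-0.7145, 0.2261, 0.1353] → [-0.0905, 0.2599, 0.5667, -0.0474, 0.9051, -0.4226]
V = J·q̇ = [-0.1665, -1.4244, -0.9079, -0.8753, 0.0966, 0.6886]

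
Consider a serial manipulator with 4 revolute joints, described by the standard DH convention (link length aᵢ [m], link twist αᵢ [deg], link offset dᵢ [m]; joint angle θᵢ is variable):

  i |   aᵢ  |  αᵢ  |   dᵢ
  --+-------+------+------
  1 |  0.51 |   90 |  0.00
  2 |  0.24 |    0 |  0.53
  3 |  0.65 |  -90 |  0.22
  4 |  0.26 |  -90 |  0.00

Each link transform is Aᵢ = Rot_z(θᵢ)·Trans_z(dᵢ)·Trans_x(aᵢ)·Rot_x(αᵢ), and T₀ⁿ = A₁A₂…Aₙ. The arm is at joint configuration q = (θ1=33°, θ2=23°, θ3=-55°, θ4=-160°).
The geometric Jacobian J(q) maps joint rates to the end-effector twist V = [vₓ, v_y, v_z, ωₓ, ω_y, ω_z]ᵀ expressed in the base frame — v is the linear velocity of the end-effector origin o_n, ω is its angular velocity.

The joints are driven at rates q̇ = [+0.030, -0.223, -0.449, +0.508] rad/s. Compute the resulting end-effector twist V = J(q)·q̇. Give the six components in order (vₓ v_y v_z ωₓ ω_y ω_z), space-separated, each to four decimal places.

o_n = [1.3584, -0.1181, -0.1212]
J₁: ẑ×o_n = [0.1181, 1.3584, -0.0000], ω = ẑ
J2: z=[0.5446, -0.8387, 0.0000] o=[0.4277, 0.2778, 0.0000] → [0.1016, 0.0660, 0.5650, 0.5446, -0.8387, 0.0000]
J3: z=[0.5446, -0.8387, 0.0000] o=[0.9017, -0.0464, 0.0938] → [0.1803, 0.1171, 0.3440, 0.5446, -0.8387, 0.0000]
J4: z=[0.4444, 0.2886, 0.8480] o=[1.4838, 0.0693, -0.2507] → [0.1963, -0.1638, -0.0471, 0.4444, 0.2886, 0.8480]
V = J·q̇ = [-0.0003, -0.1098, -0.3044, -0.1402, 0.7102, 0.4608]

-0.0003 -0.1098 -0.3044 -0.1402 0.7102 0.4608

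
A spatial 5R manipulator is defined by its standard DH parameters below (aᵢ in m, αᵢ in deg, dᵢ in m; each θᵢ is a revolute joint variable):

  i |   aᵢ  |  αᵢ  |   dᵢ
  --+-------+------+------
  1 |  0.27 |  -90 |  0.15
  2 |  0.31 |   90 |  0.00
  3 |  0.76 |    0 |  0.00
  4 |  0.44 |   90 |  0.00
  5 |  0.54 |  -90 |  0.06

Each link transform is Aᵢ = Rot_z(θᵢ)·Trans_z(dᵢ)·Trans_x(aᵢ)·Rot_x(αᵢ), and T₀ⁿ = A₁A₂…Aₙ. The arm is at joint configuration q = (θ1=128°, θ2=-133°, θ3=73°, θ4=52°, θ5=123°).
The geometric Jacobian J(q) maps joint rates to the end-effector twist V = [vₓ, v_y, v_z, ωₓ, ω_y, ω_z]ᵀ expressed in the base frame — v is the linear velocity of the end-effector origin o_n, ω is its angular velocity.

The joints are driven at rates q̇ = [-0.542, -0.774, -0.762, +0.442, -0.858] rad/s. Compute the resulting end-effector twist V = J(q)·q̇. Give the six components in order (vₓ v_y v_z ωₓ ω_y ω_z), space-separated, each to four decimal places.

o_n = [-0.4474, -0.8579, 0.2051]
J₁: ẑ×o_n = [0.8579, -0.4474, 0.0000], ω = ẑ
J2: z=[-0.7880, -0.6157, 0.0000] o=[-0.1662, 0.2128, 0.1500] → [-0.0339, 0.0434, 0.6706, -0.7880, -0.6157, 0.0000]
J3: z=[0.4503, -0.5763, -0.6820] o=[-0.0361, 0.0462, 0.3767] → [-0.5177, 0.3578, -0.6441, 0.4503, -0.5763, -0.6820]
J4: z=[0.4503, -0.5763, -0.6820] o=[-0.5155, -0.5207, 0.5392] → [-0.0374, 0.1040, -0.1126, 0.4503, -0.5763, -0.6820]
J5: z=[-0.1080, -0.7934, 0.5991] o=[-0.9055, -0.6070, 0.3547] → [0.2690, 0.2583, 0.3906, -0.1080, -0.7934, 0.5991]
V = J·q̇ = [-0.2916, -0.2394, -0.4131, 0.5585, 1.3416, -0.8378]

-0.2916 -0.2394 -0.4131 0.5585 1.3416 -0.8378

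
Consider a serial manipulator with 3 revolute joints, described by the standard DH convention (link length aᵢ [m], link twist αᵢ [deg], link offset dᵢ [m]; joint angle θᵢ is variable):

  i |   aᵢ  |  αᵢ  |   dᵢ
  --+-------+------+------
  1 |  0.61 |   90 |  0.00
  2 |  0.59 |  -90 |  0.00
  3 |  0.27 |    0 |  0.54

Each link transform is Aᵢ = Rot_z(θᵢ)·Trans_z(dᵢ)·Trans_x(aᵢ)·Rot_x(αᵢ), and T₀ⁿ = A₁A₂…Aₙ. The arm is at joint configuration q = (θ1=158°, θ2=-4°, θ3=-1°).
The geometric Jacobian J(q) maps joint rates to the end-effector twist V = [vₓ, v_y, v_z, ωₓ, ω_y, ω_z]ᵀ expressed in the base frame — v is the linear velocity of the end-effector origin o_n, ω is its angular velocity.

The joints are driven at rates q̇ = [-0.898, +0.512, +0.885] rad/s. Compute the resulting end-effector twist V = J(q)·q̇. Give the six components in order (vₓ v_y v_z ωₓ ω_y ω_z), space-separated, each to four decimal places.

0.6443 0.9402 0.4582 0.1346 0.4978 -0.0152

o_n = [-1.3941, 0.5684, 0.4787]
J₁: ẑ×o_n = [-0.5684, -1.3941, 0.0000], ω = ẑ
J2: z=[0.3746, 0.9272, 0.0000] o=[-0.5656, 0.2285, 0.0000] → [0.4438, -0.1793, 0.8955, 0.3746, 0.9272, 0.0000]
J3: z=[-0.0647, 0.0261, 0.9976] o=[-1.1113, 0.4490, -0.0412] → [-0.1055, -0.2485, -0.0003, -0.0647, 0.0261, 0.9976]
V = J·q̇ = [0.6443, 0.9402, 0.4582, 0.1346, 0.4978, -0.0152]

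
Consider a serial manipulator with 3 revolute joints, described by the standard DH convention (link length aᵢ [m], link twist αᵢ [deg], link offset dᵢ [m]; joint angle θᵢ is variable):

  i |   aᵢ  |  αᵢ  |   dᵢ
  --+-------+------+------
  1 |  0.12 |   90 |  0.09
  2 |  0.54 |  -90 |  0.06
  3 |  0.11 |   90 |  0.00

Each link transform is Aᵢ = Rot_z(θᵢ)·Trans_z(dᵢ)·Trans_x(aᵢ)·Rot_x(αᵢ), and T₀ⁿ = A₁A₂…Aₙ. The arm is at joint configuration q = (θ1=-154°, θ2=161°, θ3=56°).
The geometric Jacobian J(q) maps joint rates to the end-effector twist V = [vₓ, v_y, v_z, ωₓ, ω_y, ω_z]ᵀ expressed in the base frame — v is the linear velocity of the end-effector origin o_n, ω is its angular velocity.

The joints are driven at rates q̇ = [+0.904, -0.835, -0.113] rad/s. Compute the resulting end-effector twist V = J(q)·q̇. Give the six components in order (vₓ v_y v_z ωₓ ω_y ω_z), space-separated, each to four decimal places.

o_n = [0.4170, 0.1687, 0.2858]
J₁: ẑ×o_n = [-0.1687, 0.4170, 0.0000], ω = ẑ
J2: z=[-0.4384, 0.8988, 0.0000] o=[-0.1079, -0.0526, 0.0900] → [0.1760, 0.0858, -0.5687, -0.4384, 0.8988, 0.0000]
J3: z=[0.2926, 0.1427, -0.9455] o=[0.3247, 0.2251, 0.2658] → [-0.0505, -0.0931, -0.0297, 0.2926, 0.1427, -0.9455]
V = J·q̇ = [-0.2937, 0.3158, 0.4783, 0.3330, -0.7666, 1.0108]

-0.2937 0.3158 0.4783 0.3330 -0.7666 1.0108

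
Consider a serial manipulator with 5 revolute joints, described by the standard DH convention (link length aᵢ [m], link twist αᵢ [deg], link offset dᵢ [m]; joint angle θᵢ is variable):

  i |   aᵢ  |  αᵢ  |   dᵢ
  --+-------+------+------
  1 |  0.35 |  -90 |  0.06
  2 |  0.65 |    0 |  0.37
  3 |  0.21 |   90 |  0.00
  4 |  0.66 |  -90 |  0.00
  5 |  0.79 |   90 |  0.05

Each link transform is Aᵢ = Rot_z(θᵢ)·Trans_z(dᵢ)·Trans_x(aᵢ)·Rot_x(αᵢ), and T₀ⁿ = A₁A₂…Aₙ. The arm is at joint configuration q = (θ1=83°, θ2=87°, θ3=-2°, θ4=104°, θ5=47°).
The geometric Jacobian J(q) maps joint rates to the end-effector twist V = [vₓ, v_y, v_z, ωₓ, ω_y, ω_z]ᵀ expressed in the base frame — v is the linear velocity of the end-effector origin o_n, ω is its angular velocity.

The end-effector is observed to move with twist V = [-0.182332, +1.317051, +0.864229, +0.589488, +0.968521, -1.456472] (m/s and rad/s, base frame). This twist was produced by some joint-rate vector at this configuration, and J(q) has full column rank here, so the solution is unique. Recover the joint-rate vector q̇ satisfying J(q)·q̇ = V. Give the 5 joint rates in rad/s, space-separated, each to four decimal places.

o_n = [-1.5344, -0.0159, -0.5114]
J₁: ẑ×o_n = [0.0159, -1.5344, 0.0000], ω = ẑ
J2: z=[-0.9925, 0.1219, 0.0000] o=[0.0427, 0.3474, 0.0600] → [-0.0696, -0.5672, 0.5528, -0.9925, 0.1219, 0.0000]
J3: z=[-0.9925, 0.1219, 0.0000] o=[-0.3204, 0.4262, -0.5891] → [0.0095, 0.0771, 0.5868, -0.9925, 0.1219, 0.0000]
J4: z=[0.1214, 0.9888, 0.0872] o=[-0.3182, 0.4444, -0.7983] → [0.3238, -0.1408, 1.1467, 0.1214, 0.9888, 0.0872]
J5: z=[0.2298, -0.1134, 0.9666] o=[-0.9555, 0.5086, -0.6392] → [0.4925, -0.5890, -0.1862, 0.2298, -0.1134, 0.9666]
q̇ = J⁺·V = [-0.6050, -0.0120, -0.6890, 0.9550, -0.9670]

-0.6050 -0.0120 -0.6890 0.9550 -0.9670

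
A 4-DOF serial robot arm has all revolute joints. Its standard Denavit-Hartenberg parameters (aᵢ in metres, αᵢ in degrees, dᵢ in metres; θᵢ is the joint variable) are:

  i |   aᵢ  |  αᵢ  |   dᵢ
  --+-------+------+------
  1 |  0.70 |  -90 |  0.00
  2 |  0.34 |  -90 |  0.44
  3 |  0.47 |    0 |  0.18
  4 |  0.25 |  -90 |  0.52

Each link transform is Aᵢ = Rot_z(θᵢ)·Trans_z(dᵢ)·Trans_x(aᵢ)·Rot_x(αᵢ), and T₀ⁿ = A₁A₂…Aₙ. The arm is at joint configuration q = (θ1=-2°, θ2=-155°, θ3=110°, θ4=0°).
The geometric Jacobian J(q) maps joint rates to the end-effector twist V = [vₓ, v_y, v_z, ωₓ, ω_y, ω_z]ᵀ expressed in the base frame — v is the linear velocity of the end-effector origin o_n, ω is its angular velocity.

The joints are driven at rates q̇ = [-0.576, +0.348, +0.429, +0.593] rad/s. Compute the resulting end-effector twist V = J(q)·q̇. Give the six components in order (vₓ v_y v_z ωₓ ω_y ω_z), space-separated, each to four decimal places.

o_n = [0.9021, -0.2682, 0.6740]
J₁: ẑ×o_n = [0.2682, 0.9021, -0.0000], ω = ẑ
J2: z=[0.0349, 0.9994, 0.0000] o=[0.6996, -0.0244, 0.0000] → [0.6736, -0.0235, -0.2109, 0.0349, 0.9994, 0.0000]
J3: z=[0.4224, -0.0147, 0.9063] o=[0.4070, 0.4261, 0.1437] → [0.6214, 0.2247, -0.2859, 0.4224, -0.0147, 0.9063]
J4: z=[0.4224, -0.0147, 0.9063] o=[0.6132, -0.0231, 0.2389] → [0.2158, 0.0780, -0.0993, 0.4224, -0.0147, 0.9063]
V = J·q̇ = [0.4745, -0.3851, -0.2549, 0.4438, 0.3327, 0.3502]

0.4745 -0.3851 -0.2549 0.4438 0.3327 0.3502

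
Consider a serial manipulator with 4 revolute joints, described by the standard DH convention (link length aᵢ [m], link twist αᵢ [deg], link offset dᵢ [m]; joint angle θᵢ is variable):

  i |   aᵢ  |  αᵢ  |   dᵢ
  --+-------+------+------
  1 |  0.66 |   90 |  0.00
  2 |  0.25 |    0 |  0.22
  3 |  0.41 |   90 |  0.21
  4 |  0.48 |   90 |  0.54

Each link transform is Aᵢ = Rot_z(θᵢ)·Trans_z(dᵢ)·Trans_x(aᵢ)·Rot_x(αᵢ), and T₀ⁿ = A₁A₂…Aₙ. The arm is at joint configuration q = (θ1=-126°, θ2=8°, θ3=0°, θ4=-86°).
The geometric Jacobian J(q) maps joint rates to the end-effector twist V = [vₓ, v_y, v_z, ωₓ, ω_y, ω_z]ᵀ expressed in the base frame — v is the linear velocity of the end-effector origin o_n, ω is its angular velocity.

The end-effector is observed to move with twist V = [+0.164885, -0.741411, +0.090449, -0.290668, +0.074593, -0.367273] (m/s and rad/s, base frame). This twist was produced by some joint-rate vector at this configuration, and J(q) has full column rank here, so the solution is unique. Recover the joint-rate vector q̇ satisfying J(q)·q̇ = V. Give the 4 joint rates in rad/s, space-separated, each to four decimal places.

o_n = [-0.7963, -1.1790, -0.4382]
J₁: ẑ×o_n = [1.1790, -0.7963, 0.0000], ω = ẑ
J2: z=[-0.8090, 0.5878, 0.0000] o=[-0.3879, -0.5340, 0.0000] → [-0.2576, -0.3545, 0.7619, -0.8090, 0.5878, 0.0000]
J3: z=[-0.8090, 0.5878, 0.0000] o=[-0.7114, -0.6049, 0.0348] → [-0.2780, -0.3827, 0.5143, -0.8090, 0.5878, 0.0000]
J4: z=[-0.0818, -0.1126, -0.9903] o=[-1.1200, -0.8100, 0.0919] → [-0.3058, -0.3639, 0.0666, -0.0818, -0.1126, -0.9903]
q̇ = J⁺·V = [0.4190, -0.4280, 0.7070, 0.7940]

0.4190 -0.4280 0.7070 0.7940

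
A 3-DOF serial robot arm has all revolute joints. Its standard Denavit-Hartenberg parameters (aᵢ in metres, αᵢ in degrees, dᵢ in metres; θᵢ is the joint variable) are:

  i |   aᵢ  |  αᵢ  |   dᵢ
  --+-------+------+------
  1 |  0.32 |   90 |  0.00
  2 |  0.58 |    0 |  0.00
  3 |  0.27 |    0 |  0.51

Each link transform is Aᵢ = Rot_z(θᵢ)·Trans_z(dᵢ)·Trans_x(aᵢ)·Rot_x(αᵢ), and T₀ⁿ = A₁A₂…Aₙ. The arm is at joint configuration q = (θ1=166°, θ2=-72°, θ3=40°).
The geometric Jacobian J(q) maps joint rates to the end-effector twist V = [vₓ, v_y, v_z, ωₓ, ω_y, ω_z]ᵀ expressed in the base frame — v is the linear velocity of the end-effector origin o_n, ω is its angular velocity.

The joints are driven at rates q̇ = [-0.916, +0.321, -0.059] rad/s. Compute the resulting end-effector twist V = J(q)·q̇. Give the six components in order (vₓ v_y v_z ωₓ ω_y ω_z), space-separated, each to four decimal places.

0.4065 0.5861 0.1175 0.0634 0.2542 -0.9160

o_n = [-0.5832, 0.6710, -0.6947]
J₁: ẑ×o_n = [-0.6710, -0.5832, 0.0000], ω = ẑ
J2: z=[0.2419, 0.9703, 0.0000] o=[-0.3105, 0.0774, 0.0000] → [-0.6741, 0.1681, 0.4082, 0.2419, 0.9703, 0.0000]
J3: z=[0.2419, 0.9703, 0.0000] o=[-0.4844, 0.1208, -0.5516] → [-0.1388, 0.0346, 0.2290, 0.2419, 0.9703, 0.0000]
V = J·q̇ = [0.4065, 0.5861, 0.1175, 0.0634, 0.2542, -0.9160]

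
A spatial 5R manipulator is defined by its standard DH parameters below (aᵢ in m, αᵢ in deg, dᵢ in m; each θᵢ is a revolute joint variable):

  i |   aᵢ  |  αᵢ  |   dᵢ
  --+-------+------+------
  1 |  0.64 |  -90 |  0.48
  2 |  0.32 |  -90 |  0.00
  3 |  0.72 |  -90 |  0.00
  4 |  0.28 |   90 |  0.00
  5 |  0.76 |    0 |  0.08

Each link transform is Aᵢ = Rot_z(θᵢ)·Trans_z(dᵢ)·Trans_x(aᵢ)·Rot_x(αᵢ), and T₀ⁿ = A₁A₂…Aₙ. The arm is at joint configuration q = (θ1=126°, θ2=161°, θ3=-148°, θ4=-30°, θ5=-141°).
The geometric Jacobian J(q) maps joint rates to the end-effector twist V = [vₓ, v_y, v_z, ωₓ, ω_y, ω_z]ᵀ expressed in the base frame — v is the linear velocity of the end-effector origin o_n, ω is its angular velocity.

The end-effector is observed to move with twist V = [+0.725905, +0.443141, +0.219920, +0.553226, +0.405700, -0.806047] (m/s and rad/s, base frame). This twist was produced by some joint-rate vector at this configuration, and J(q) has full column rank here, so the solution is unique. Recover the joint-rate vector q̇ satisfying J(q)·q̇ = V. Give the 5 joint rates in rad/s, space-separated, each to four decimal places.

-0.6510 -0.5820 -0.3130 -0.0630 0.1910

o_n = [-0.3974, 0.8665, 0.4905]
J₁: ẑ×o_n = [-0.8665, -0.3974, 0.0000], ω = ẑ
J2: z=[-0.8090, -0.5878, 0.0000] o=[-0.3762, 0.5178, 0.4800] → [-0.0061, 0.0085, -0.2946, -0.8090, -0.5878, 0.0000]
J3: z=[0.1914, -0.2634, 0.9455] o=[-0.1983, 0.2730, 0.3758] → [-0.5914, -0.2102, 0.0611, 0.1914, -0.2634, 0.9455]
J4: z=[-0.3916, -0.9038, -0.1725] o=[-0.8464, 0.5158, 0.5746] → [0.1366, -0.1104, 0.2684, -0.3916, -0.9038, -0.1725]
J5: z=[0.6157, -0.3967, 0.6808] o=[-1.0378, 0.5607, 0.7739] → [-0.0958, 0.6105, 0.4424, 0.6157, -0.3967, 0.6808]
q̇ = J⁺·V = [-0.6510, -0.5820, -0.3130, -0.0630, 0.1910]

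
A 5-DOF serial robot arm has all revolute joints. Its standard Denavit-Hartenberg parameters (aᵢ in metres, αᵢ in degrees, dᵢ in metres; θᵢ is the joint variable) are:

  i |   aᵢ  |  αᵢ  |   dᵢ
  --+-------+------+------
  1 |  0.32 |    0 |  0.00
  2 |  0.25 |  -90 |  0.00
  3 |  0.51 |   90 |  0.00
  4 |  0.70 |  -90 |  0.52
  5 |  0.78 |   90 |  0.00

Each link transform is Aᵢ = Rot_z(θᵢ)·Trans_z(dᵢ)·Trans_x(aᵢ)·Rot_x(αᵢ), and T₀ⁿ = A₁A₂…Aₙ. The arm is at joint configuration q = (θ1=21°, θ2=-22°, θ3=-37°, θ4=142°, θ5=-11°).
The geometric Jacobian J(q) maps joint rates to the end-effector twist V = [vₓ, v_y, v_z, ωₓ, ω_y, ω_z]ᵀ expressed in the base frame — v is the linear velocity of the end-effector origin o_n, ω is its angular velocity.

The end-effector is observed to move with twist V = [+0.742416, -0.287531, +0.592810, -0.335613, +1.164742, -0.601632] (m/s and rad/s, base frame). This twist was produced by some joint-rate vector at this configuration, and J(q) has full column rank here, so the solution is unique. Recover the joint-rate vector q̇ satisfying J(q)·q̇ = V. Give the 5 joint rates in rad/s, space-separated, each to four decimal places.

-0.6740 -0.7150 0.9160 0.8430 -0.3080

o_n = [-0.3530, 1.0285, 0.1460]
J₁: ẑ×o_n = [-1.0285, -0.3530, 0.0000], ω = ẑ
J2: z=[0.0000, 0.0000, 1.0000] o=[0.2987, 0.1147, 0.0000] → [-0.9139, -0.6518, 0.0000, 0.0000, 0.0000, 1.0000]
J3: z=[0.0175, 0.9998, 0.0000] o=[0.5487, 0.1103, 0.0000] → [0.1460, -0.0025, 0.9176, 0.0175, 0.9998, 0.0000]
J4: z=[-0.6017, 0.0105, 0.7986] o=[0.9559, 0.1032, 0.3069] → [-0.7407, -1.1422, -0.5431, -0.6017, 0.0105, 0.7986]
J5: z=[-0.5054, -0.7793, -0.3705] o=[0.2101, 0.5473, 0.3903] → [0.3687, 0.0852, -0.6821, -0.5054, -0.7793, -0.3705]
q̇ = J⁺·V = [-0.6740, -0.7150, 0.9160, 0.8430, -0.3080]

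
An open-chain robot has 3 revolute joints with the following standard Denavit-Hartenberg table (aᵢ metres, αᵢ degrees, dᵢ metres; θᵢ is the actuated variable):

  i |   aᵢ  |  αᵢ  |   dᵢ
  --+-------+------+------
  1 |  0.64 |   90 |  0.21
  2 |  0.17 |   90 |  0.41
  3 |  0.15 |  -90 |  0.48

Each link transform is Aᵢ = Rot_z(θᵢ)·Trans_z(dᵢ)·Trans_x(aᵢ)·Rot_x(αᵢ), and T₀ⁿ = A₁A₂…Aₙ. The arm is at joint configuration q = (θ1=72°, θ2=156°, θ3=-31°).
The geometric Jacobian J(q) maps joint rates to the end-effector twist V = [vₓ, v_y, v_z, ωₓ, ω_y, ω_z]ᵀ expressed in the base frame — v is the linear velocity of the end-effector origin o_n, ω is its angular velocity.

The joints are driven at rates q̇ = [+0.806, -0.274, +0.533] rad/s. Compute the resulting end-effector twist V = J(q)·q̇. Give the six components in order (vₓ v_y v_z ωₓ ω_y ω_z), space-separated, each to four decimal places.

o_n = [0.4903, 0.4321, 0.7699]
J₁: ẑ×o_n = [-0.4321, 0.4903, 0.0000], ω = ẑ
J2: z=[0.9511, -0.3090, 0.0000] o=[0.1978, 0.6087, 0.2100] → [-0.1730, -0.5325, -0.0775, 0.9511, -0.3090, 0.0000]
J3: z=[0.1257, 0.3868, 0.9135] o=[0.5397, 0.3343, 0.2791] → [0.1005, -0.1069, 0.0314, 0.1257, 0.3868, 0.9135]
V = J·q̇ = [-0.2473, 0.4841, 0.0380, -0.1936, 0.2909, 1.2929]

-0.2473 0.4841 0.0380 -0.1936 0.2909 1.2929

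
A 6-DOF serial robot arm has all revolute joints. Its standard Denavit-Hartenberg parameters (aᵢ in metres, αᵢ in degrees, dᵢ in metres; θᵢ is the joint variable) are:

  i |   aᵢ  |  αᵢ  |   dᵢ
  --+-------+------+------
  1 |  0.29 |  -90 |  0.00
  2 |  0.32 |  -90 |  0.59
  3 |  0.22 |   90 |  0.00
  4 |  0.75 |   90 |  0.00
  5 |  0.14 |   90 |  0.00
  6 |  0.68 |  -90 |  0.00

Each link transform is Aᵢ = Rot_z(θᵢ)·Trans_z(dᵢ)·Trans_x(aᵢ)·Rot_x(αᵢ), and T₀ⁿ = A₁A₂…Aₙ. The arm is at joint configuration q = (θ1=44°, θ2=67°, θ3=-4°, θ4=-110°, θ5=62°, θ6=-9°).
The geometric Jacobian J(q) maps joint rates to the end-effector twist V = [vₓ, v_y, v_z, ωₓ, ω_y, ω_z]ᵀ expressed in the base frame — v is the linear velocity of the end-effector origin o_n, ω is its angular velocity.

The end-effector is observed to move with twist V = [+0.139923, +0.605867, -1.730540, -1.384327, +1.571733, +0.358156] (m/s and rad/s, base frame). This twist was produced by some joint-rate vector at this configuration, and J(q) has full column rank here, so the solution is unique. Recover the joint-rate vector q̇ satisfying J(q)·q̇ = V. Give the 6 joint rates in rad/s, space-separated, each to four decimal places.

0.2180 0.8680 -0.7410 0.9300 0.2100 -0.6340

o_n = [0.0904, 1.8948, 0.2424]
J₁: ẑ×o_n = [-1.8948, 0.0904, 0.0000], ω = ẑ
J2: z=[-0.6947, 0.7193, 0.0000] o=[0.2086, 0.2015, 0.0000] → [0.1743, 0.1684, -1.0913, -0.6947, 0.7193, 0.0000]
J3: z=[-0.6622, -0.6394, -0.3907] o=[-0.1113, 0.7127, -0.2946] → [0.1185, 0.2767, -0.6538, -0.6622, -0.6394, -0.3907]
J4: z=[-0.7126, 0.6987, 0.0642] o=[-0.0603, 0.7833, -0.4966] → [0.4449, 0.5362, -0.8973, -0.7126, 0.6987, 0.0642]
J5: z=[-0.4444, -0.5203, 0.7292] o=[0.3469, 1.1517, 0.0143] → [-0.6606, -0.0857, -0.4637, -0.4444, -0.5203, 0.7292]
J6: z=[0.8139, 0.1056, 0.5713] o=[0.2945, 1.2703, 0.0671] → [-0.3383, -0.2593, 0.5298, 0.8139, 0.1056, 0.5713]
q̇ = J⁺·V = [0.2180, 0.8680, -0.7410, 0.9300, 0.2100, -0.6340]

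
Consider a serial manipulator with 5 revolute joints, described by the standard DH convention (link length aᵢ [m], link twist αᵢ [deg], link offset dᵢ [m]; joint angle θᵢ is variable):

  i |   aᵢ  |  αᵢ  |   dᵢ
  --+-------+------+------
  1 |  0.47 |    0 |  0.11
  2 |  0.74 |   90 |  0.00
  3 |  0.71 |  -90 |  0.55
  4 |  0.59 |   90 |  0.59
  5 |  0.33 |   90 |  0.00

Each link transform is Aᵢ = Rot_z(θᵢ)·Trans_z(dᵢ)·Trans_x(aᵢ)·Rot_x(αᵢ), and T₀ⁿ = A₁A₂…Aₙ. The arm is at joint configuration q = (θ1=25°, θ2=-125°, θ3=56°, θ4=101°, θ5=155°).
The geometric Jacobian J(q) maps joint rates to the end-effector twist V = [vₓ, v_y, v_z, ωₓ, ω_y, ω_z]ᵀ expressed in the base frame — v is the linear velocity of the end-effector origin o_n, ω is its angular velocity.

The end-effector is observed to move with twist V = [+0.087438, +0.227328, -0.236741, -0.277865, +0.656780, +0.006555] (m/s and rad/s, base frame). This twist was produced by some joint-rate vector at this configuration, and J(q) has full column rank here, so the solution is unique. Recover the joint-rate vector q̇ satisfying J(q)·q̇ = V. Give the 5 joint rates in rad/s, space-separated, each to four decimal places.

o_n = [0.0785, -0.2491, 1.0605]
J₁: ẑ×o_n = [0.2491, 0.0785, -0.0000], ω = ẑ
J2: z=[0.0000, 0.0000, 1.0000] o=[0.4260, 0.1986, 0.1100] → [0.4477, -0.3474, 0.0000, 0.0000, 0.0000, 1.0000]
J3: z=[-0.9848, 0.1736, 0.0000] o=[0.2975, -0.5301, 0.1100] → [0.1651, 0.9361, -0.2388, -0.9848, 0.1736, 0.0000]
J4: z=[0.1440, 0.8164, 0.5592] o=[-0.3131, -0.8256, 0.6986] → [-0.0269, 0.1669, -0.2368, 0.1440, 0.8164, 0.5592]
J5: z=[0.0926, -0.5737, 0.8138] o=[0.3531, -0.3825, 0.9352] → [-0.1805, -0.2351, -0.1452, 0.0926, -0.5737, 0.8138]
q̇ = J⁺·V = [-0.8410, 0.5350, 0.3730, 0.6710, -0.0770]

-0.8410 0.5350 0.3730 0.6710 -0.0770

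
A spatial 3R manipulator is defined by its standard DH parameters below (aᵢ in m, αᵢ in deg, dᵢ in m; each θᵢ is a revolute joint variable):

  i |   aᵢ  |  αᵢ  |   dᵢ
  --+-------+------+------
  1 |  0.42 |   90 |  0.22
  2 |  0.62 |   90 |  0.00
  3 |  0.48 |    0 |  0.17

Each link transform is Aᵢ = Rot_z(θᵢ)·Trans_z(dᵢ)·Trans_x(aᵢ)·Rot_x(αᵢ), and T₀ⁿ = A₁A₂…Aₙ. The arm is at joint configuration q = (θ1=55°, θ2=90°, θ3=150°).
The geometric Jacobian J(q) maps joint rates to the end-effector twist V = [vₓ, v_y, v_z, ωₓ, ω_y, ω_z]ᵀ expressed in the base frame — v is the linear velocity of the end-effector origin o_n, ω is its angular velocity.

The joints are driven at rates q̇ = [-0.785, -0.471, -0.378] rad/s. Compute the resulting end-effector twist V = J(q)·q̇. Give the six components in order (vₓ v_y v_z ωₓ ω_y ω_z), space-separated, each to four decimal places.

0.4552 -0.4313 0.0106 -0.6026 -0.0395 -0.7850

o_n = [0.5350, 0.3456, 0.4243]
J₁: ẑ×o_n = [-0.3456, 0.5350, 0.0000], ω = ẑ
J2: z=[0.8192, -0.5736, 0.0000] o=[0.2409, 0.3440, 0.2200] → [-0.1172, -0.1674, 0.1700, 0.8192, -0.5736, 0.0000]
J3: z=[0.5736, 0.8192, -0.0000] o=[0.2409, 0.3440, 0.8400] → [-0.3405, 0.2384, -0.2400, 0.5736, 0.8192, -0.0000]
V = J·q̇ = [0.4552, -0.4313, 0.0106, -0.6026, -0.0395, -0.7850]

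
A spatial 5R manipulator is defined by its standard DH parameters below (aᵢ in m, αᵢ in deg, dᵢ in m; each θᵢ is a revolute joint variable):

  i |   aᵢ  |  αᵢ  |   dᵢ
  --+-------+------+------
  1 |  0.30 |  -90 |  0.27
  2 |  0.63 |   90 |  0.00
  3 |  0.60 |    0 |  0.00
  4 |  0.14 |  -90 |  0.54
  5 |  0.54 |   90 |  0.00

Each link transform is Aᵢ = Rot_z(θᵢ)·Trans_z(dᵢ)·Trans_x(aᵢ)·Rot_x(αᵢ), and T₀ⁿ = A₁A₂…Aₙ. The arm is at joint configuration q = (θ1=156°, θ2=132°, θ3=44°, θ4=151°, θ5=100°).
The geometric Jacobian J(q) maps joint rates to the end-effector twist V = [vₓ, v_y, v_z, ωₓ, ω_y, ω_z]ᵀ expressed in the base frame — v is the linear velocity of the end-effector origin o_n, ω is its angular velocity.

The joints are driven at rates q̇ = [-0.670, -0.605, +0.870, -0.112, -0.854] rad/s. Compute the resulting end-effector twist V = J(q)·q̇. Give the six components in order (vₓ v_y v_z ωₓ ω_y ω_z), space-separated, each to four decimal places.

-1.2916 0.0552 0.2343 -0.7392 0.0884 -1.0129

o_n = [0.1773, -0.5221, -0.4912]
J₁: ẑ×o_n = [0.5221, 0.1773, -0.0000], ω = ẑ
J2: z=[-0.4067, -0.9135, 0.0000] o=[-0.2741, 0.1220, 0.2700] → [0.6954, -0.3096, 0.6744, -0.4067, -0.9135, 0.0000]
J3: z=[-0.6789, 0.3023, -0.6691] o=[0.1110, -0.0494, -0.1982] → [-0.4049, -0.2433, 0.3008, -0.6789, 0.3023, -0.6691]
J4: z=[-0.6789, 0.3023, -0.6691] o=[0.2053, -0.5477, -0.5189] → [0.0255, 0.0375, -0.0089, -0.6789, 0.3023, -0.6691]
J5: z=[0.5511, 0.8120, -0.1923] o=[-0.2292, -0.3145, -0.7798] → [0.1944, -0.2372, -0.4445, 0.5511, 0.8120, -0.1923]
V = J·q̇ = [-1.2916, 0.0552, 0.2343, -0.7392, 0.0884, -1.0129]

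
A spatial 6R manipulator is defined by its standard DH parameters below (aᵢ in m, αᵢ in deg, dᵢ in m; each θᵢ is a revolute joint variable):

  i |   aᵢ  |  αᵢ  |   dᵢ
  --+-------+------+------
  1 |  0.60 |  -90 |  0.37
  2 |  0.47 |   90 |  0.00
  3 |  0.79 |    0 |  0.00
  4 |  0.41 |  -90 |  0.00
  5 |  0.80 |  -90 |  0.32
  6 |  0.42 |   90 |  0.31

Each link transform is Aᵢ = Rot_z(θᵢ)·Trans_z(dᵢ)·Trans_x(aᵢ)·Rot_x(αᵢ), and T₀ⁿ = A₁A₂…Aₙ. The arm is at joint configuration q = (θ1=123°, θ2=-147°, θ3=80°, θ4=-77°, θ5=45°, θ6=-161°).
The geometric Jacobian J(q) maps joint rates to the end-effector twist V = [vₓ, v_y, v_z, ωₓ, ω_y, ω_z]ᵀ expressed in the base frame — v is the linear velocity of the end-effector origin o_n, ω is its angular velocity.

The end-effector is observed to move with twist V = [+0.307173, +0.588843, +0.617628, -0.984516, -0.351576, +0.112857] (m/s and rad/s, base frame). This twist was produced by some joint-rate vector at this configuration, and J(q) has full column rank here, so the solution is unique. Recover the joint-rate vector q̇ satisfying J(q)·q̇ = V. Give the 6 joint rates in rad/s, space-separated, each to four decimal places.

-0.4770 0.3260 -0.9200 0.1390 0.6840 -0.2190

o_n = [-1.0488, -0.6966, 1.3692]
J₁: ẑ×o_n = [0.6966, -1.0488, 0.0000], ω = ẑ
J2: z=[-0.8387, -0.5446, 0.0000] o=[-0.3268, 0.5032, 0.3700] → [-0.5442, 0.8380, 0.6130, -0.8387, -0.5446, 0.0000]
J3: z=[0.2966, -0.4568, -0.8387] o=[-0.1121, 0.1726, 0.6260] → [-1.0685, 0.5651, -0.6857, 0.2966, -0.4568, -0.8387]
J4: z=[0.2966, -0.4568, -0.8387] o=[-0.7019, -0.3476, 0.7007] → [-0.5981, 0.0926, -0.2620, 0.2966, -0.4568, -0.8387]
J5: z=[-0.8614, -0.5071, -0.0285] o=[-0.5329, -0.6473, 0.9237] → [-0.2273, 0.3984, -0.2191, -0.8614, -0.5071, -0.0285]
J6: z=[-0.5013, 0.8398, 0.2084] o=[-0.7431, -0.9646, 1.6967] → [-0.3309, -0.2279, 0.1224, -0.5013, 0.8398, 0.2084]
q̇ = J⁺·V = [-0.4770, 0.3260, -0.9200, 0.1390, 0.6840, -0.2190]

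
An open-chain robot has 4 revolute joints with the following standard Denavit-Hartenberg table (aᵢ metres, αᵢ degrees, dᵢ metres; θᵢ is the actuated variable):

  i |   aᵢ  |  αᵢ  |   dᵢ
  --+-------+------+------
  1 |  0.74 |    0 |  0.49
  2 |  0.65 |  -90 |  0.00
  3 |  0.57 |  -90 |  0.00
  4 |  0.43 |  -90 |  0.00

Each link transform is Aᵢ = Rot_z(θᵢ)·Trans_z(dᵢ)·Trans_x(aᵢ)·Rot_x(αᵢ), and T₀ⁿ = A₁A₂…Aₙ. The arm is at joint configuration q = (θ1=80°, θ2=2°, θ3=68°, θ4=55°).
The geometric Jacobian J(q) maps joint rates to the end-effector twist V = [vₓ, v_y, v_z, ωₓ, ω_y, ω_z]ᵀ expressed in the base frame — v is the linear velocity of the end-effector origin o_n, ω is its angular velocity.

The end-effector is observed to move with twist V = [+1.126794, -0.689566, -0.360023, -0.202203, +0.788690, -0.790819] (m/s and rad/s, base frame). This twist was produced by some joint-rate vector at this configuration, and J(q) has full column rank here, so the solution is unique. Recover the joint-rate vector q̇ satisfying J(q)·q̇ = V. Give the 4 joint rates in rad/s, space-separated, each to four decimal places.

-0.4940 -0.6010 0.3100 -0.8120

o_n = [0.6103, 1.6264, -0.2672]
J₁: ẑ×o_n = [-1.6264, 0.6103, 0.0000], ω = ẑ
J2: z=[0.0000, 0.0000, 1.0000] o=[0.1285, 0.7288, 0.4900] → [-0.8976, 0.4818, 0.0000, 0.0000, 0.0000, 1.0000]
J3: z=[-0.9903, 0.1392, 0.0000] o=[0.2190, 1.3724, 0.4900] → [-0.1054, -0.7498, -0.3059, -0.9903, 0.1392, 0.0000]
J4: z=[-0.1290, -0.9182, -0.3746] o=[0.2487, 1.5839, -0.0385] → [0.2259, -0.1650, 0.3266, -0.1290, -0.9182, -0.3746]
q̇ = J⁺·V = [-0.4940, -0.6010, 0.3100, -0.8120]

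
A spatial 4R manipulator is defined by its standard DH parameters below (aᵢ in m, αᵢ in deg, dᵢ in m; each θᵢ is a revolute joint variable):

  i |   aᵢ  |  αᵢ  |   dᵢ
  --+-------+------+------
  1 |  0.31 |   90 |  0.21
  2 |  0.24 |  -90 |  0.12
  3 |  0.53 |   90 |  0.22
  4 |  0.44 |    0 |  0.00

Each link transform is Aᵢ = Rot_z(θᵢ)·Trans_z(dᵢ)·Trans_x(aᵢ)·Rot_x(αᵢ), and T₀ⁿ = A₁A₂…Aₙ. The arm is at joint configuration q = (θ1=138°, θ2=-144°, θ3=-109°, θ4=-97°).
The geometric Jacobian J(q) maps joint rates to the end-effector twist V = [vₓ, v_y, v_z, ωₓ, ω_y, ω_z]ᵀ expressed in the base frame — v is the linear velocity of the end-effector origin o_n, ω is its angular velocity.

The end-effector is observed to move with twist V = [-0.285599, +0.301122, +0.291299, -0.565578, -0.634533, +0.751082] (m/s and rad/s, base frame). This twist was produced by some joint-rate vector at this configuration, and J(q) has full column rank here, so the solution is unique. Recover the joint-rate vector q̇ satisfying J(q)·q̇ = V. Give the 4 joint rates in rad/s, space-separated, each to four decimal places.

o_n = [0.2970, 0.5001, 0.3354]
J₁: ẑ×o_n = [-0.5001, 0.2970, 0.0000], ω = ẑ
J2: z=[0.6691, 0.7431, 0.0000] o=[-0.2304, 0.2074, 0.2100] → [0.0932, -0.0839, -0.1961, 0.6691, 0.7431, 0.0000]
J3: z=[-0.4368, 0.3933, -0.8090] o=[-0.0058, 0.1667, 0.0689] → [0.3746, -0.1286, -0.2648, -0.4368, 0.3933, -0.8090]
J4: z=[-0.7863, 0.2699, 0.5558] o=[0.1297, 0.7190, -0.0076] → [0.2142, 0.3627, 0.1270, -0.7863, 0.2699, 0.5558]
q̇ = J⁺·V = [0.2610, -0.7520, -0.3990, 0.3010]

0.2610 -0.7520 -0.3990 0.3010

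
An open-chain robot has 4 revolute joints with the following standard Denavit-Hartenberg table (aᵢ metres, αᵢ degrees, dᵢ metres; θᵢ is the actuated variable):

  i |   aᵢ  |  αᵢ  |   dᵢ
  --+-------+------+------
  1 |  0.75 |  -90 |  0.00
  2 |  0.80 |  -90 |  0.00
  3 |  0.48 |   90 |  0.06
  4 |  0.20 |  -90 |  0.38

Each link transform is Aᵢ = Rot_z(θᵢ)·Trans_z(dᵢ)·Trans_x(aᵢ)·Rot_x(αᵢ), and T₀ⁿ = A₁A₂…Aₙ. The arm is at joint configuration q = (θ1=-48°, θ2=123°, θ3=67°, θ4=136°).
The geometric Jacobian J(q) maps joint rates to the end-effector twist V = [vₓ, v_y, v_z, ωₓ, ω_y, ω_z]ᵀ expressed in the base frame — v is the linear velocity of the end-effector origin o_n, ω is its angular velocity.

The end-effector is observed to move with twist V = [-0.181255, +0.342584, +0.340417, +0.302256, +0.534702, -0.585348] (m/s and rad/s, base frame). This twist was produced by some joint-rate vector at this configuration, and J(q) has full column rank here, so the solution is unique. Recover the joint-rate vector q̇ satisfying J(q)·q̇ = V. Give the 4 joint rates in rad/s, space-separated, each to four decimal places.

-0.2390 0.4140 -0.0250 0.4310

o_n = [-0.1963, -0.0225, -0.9661]
J₁: ẑ×o_n = [0.0225, -0.1963, 0.0000], ω = ẑ
J2: z=[0.7431, 0.6691, 0.0000] o=[0.5018, -0.5574, 0.0000] → [-0.6464, 0.7180, 0.8646, 0.7431, 0.6691, 0.0000]
J3: z=[-0.5612, 0.6233, 0.5446] o=[0.2103, -0.2336, -0.6709] → [-0.2989, -0.3871, 0.1350, -0.5612, 0.6233, 0.5446]
J4: z=[-0.0451, 0.6340, -0.7720] o=[-0.2201, -0.4159, -0.7956] → [0.1956, -0.0261, -0.0328, -0.0451, 0.6340, -0.7720]
q̇ = J⁺·V = [-0.2390, 0.4140, -0.0250, 0.4310]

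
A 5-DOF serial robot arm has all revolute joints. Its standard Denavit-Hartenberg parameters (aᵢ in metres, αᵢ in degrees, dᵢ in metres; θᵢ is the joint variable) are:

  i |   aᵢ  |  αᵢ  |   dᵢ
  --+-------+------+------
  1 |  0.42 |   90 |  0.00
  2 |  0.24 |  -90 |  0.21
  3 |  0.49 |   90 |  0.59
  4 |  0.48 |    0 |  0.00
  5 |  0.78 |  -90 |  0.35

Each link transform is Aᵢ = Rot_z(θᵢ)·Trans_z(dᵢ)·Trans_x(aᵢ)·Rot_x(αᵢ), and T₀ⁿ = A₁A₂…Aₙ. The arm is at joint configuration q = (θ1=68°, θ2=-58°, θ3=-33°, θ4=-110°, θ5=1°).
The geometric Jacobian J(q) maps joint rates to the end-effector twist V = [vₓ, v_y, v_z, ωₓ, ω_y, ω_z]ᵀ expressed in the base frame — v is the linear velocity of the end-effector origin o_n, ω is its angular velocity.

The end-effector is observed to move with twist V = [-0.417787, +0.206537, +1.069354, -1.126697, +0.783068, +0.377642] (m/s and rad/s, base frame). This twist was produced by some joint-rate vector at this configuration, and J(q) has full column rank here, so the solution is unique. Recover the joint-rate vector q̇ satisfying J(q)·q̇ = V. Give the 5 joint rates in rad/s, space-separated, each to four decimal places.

o_n = [0.4921, -0.2306, -0.4102]
J₁: ẑ×o_n = [0.2306, 0.4921, -0.0000], ω = ẑ
J2: z=[0.9272, -0.3746, 0.0000] o=[0.1573, 0.3894, 0.0000] → [0.1537, 0.3803, -0.4495, 0.9272, -0.3746, 0.0000]
J3: z=[0.3177, 0.7863, 0.5299] o=[0.3997, 0.4287, -0.2035] → [0.1869, 0.1146, -0.2821, 0.3177, 0.7863, 0.5299]
J4: z=[0.6695, -0.5818, 0.4619] o=[0.9161, 0.9945, -0.2394] → [0.6652, -0.0815, -1.0669, 0.6695, -0.5818, 0.4619]
J5: z=[0.6695, -0.5818, 0.4619] o=[0.6626, 0.6057, -0.3616] → [0.4145, -0.0462, -0.6591, 0.6695, -0.5818, 0.4619]
q̇ = J⁺·V = [0.7490, -0.6050, 0.0610, -0.5850, -0.2890]

0.7490 -0.6050 0.0610 -0.5850 -0.2890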